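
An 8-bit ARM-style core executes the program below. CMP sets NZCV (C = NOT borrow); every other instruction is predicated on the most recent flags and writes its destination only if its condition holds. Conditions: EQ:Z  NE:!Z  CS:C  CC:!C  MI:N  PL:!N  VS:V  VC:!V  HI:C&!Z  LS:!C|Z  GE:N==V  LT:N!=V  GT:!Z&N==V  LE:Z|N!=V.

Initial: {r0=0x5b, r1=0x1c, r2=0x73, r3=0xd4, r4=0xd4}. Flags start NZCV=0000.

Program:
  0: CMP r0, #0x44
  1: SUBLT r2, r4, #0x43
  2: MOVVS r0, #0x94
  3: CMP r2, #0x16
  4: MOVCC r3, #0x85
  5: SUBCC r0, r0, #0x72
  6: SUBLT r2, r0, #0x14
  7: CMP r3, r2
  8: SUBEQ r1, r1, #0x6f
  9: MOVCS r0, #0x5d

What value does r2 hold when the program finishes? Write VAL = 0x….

0: ✓ CMP  NZCV=0010
1: · SUBLT
2: · MOVVS
3: ✓ CMP  NZCV=0010
4: · MOVCC
5: · SUBCC
6: · SUBLT
7: ✓ CMP  NZCV=0011
8: · SUBEQ
9: ✓ MOVCS  r0←0x5d

VAL = 0x73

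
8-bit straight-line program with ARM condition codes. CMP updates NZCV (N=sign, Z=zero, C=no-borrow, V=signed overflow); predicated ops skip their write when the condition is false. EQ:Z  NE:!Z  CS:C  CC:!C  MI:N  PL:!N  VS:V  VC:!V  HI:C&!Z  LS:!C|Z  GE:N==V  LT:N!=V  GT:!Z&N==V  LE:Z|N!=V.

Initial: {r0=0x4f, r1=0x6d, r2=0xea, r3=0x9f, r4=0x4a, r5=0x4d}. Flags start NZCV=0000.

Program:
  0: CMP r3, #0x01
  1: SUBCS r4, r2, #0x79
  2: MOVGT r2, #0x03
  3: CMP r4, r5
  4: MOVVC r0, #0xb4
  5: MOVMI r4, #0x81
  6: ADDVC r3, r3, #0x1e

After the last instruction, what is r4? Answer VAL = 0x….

VAL = 0x71

0: ✓ CMP  NZCV=1010
1: ✓ SUBCS  r4←0x71
2: · MOVGT
3: ✓ CMP  NZCV=0010
4: ✓ MOVVC  r0←0xb4
5: · MOVMI
6: ✓ ADDVC  r3←0xbd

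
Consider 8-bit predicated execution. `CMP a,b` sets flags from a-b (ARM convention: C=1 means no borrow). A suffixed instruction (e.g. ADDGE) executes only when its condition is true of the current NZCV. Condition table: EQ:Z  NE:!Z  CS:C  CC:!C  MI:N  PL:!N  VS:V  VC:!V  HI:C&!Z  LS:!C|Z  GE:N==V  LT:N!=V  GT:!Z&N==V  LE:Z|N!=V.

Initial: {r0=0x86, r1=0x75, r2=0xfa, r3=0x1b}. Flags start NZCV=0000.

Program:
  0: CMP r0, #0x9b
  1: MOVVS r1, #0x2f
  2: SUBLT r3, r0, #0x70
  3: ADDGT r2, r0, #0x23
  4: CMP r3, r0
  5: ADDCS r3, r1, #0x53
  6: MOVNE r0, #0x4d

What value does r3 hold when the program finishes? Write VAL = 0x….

VAL = 0x16

0: ✓ CMP  NZCV=1000
1: · MOVVS
2: ✓ SUBLT  r3←0x16
3: · ADDGT
4: ✓ CMP  NZCV=1001
5: · ADDCS
6: ✓ MOVNE  r0←0x4d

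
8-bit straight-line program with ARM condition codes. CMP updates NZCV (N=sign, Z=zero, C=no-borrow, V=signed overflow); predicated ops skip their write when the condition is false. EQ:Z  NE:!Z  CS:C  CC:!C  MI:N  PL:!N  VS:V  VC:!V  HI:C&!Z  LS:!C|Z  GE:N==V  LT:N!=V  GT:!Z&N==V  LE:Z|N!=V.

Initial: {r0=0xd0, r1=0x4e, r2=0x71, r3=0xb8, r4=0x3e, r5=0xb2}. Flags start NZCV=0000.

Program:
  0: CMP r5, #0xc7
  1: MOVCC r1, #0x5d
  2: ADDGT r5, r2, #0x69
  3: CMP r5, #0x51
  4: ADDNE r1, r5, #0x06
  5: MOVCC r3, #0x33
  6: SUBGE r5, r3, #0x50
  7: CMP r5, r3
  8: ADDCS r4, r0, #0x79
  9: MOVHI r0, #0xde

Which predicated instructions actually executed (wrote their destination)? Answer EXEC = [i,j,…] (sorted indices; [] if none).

EXEC = [1,4]

[0] flags=1000 → (cmp)
[1] flags=1000 CC?T → r1=0x5d
[2] flags=1000 GT?F → skip
[3] flags=0011 → (cmp)
[4] flags=0011 NE?T → r1=0xb8
[5] flags=0011 CC?F → skip
[6] flags=0011 GE?F → skip
[7] flags=1000 → (cmp)
[8] flags=1000 CS?F → skip
[9] flags=1000 HI?F → skip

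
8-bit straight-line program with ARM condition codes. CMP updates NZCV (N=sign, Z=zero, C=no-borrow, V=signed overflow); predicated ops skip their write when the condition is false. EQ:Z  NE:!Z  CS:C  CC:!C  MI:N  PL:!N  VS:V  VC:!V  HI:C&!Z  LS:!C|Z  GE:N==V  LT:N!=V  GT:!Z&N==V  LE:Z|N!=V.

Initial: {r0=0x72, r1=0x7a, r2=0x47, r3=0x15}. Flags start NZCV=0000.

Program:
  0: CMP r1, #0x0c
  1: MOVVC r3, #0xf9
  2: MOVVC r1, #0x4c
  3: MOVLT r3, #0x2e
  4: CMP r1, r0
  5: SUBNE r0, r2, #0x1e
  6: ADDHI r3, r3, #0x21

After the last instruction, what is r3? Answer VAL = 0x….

0: ✓ CMP  NZCV=0010
1: ✓ MOVVC  r3←0xf9
2: ✓ MOVVC  r1←0x4c
3: · MOVLT
4: ✓ CMP  NZCV=1000
5: ✓ SUBNE  r0←0x29
6: · ADDHI

VAL = 0xf9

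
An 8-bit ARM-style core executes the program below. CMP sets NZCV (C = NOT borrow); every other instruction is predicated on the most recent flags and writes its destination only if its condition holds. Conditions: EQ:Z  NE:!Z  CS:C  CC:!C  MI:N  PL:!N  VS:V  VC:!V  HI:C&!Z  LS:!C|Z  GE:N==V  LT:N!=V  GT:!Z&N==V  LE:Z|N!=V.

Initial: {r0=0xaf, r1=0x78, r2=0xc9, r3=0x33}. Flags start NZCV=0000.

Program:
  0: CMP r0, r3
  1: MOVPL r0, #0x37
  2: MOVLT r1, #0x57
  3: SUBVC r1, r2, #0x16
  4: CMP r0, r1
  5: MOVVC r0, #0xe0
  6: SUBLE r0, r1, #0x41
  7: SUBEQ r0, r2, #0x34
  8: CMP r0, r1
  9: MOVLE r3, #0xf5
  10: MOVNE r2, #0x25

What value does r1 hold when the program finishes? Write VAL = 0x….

[0] flags=0011 → (cmp)
[1] flags=0011 PL?T → r0=0x37
[2] flags=0011 LT?T → r1=0x57
[3] flags=0011 VC?F → skip
[4] flags=1000 → (cmp)
[5] flags=1000 VC?T → r0=0xe0
[6] flags=1000 LE?T → r0=0x16
[7] flags=1000 EQ?F → skip
[8] flags=1000 → (cmp)
[9] flags=1000 LE?T → r3=0xf5
[10] flags=1000 NE?T → r2=0x25

VAL = 0x57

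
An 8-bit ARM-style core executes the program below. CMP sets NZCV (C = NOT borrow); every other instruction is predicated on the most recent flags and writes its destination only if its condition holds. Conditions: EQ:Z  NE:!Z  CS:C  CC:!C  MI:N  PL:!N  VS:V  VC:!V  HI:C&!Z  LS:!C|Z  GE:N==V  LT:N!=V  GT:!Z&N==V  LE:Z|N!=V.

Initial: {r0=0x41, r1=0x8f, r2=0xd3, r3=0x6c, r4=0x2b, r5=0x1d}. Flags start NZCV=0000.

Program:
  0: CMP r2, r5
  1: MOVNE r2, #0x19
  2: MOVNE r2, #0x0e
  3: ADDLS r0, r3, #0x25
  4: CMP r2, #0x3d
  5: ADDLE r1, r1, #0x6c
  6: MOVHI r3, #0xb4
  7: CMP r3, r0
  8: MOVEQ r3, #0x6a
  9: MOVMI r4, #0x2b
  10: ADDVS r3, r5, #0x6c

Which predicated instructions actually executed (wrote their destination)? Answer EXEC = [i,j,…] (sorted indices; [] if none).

0: ✓ CMP  NZCV=1010
1: ✓ MOVNE  r2←0x19
2: ✓ MOVNE  r2←0x0e
3: · ADDLS
4: ✓ CMP  NZCV=1000
5: ✓ ADDLE  r1←0xfb
6: · MOVHI
7: ✓ CMP  NZCV=0010
8: · MOVEQ
9: · MOVMI
10: · ADDVS

EXEC = [1,2,5]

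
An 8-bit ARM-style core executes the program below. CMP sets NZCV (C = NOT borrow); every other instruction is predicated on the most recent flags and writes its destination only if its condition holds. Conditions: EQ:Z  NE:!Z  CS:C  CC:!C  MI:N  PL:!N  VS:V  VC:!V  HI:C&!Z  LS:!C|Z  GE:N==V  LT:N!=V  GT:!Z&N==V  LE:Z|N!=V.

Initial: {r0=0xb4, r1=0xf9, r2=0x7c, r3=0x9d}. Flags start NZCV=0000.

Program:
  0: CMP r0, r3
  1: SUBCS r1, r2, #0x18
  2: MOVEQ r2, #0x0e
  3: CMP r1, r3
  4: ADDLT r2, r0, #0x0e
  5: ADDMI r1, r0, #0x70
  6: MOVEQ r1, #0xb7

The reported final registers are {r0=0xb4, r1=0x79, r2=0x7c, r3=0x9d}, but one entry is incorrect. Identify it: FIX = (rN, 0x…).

[0] flags=0010 → (cmp)
[1] flags=0010 CS?T → r1=0x64
[2] flags=0010 EQ?F → skip
[3] flags=1001 → (cmp)
[4] flags=1001 LT?F → skip
[5] flags=1001 MI?T → r1=0x24
[6] flags=1001 EQ?F → skip

FIX = (r1, 0x24)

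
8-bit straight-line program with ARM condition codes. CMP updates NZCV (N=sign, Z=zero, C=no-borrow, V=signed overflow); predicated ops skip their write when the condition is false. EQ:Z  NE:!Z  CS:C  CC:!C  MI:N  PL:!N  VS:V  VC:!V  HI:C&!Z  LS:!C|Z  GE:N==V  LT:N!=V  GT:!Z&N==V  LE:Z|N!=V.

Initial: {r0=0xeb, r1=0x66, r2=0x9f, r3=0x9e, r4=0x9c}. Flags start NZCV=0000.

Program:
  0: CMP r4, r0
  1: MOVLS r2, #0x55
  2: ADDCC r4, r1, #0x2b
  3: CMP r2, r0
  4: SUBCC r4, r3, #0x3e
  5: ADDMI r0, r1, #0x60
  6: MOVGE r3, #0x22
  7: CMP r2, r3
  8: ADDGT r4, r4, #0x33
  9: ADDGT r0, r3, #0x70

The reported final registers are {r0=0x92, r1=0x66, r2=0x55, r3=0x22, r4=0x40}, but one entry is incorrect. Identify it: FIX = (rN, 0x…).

0: ✓ CMP  NZCV=1000
1: ✓ MOVLS  r2←0x55
2: ✓ ADDCC  r4←0x91
3: ✓ CMP  NZCV=0000
4: ✓ SUBCC  r4←0x60
5: · ADDMI
6: ✓ MOVGE  r3←0x22
7: ✓ CMP  NZCV=0010
8: ✓ ADDGT  r4←0x93
9: ✓ ADDGT  r0←0x92

FIX = (r4, 0x93)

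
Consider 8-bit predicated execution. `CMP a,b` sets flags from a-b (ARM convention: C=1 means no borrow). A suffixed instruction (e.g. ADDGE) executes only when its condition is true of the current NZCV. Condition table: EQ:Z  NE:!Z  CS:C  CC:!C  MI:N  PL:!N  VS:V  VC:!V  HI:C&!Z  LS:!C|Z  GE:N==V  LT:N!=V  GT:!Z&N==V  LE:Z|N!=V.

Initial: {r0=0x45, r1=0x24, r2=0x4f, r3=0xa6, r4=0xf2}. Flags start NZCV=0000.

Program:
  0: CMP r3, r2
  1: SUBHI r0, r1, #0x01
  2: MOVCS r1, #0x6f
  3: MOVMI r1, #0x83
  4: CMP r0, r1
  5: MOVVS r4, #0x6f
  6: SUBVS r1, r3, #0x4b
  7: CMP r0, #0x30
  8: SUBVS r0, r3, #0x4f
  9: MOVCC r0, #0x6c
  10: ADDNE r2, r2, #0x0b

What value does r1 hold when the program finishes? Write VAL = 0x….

VAL = 0x6f

[0] flags=0011 → (cmp)
[1] flags=0011 HI?T → r0=0x23
[2] flags=0011 CS?T → r1=0x6f
[3] flags=0011 MI?F → skip
[4] flags=1000 → (cmp)
[5] flags=1000 VS?F → skip
[6] flags=1000 VS?F → skip
[7] flags=1000 → (cmp)
[8] flags=1000 VS?F → skip
[9] flags=1000 CC?T → r0=0x6c
[10] flags=1000 NE?T → r2=0x5a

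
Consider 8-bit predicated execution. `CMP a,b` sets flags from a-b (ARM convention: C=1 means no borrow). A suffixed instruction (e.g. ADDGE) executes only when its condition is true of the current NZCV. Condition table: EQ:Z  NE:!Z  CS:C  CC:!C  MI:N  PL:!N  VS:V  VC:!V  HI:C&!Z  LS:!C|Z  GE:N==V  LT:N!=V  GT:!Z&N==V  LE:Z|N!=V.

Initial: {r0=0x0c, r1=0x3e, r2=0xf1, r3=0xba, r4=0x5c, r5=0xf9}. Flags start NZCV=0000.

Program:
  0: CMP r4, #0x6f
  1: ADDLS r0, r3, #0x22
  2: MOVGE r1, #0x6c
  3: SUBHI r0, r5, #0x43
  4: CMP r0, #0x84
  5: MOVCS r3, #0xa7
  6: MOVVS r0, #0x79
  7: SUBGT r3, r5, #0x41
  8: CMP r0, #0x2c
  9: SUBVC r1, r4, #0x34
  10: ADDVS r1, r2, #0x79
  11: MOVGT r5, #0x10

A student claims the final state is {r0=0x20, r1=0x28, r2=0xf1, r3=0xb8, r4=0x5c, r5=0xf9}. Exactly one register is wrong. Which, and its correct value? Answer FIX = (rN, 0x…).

[0] flags=1000 → (cmp)
[1] flags=1000 LS?T → r0=0xdc
[2] flags=1000 GE?F → skip
[3] flags=1000 HI?F → skip
[4] flags=0010 → (cmp)
[5] flags=0010 CS?T → r3=0xa7
[6] flags=0010 VS?F → skip
[7] flags=0010 GT?T → r3=0xb8
[8] flags=1010 → (cmp)
[9] flags=1010 VC?T → r1=0x28
[10] flags=1010 VS?F → skip
[11] flags=1010 GT?F → skip

FIX = (r0, 0xdc)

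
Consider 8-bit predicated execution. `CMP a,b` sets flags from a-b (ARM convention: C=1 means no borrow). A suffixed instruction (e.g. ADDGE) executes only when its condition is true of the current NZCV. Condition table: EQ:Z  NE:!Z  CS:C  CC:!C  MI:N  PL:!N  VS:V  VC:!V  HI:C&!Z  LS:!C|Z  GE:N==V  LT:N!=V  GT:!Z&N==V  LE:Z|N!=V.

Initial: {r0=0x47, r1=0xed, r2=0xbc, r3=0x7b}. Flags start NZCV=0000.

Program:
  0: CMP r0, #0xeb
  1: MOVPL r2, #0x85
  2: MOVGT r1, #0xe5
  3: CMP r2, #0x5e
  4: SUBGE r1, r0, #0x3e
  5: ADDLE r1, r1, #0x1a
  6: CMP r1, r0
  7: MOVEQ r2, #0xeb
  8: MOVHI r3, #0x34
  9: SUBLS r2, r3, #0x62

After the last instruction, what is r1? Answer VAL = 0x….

[0] flags=0000 → (cmp)
[1] flags=0000 PL?T → r2=0x85
[2] flags=0000 GT?T → r1=0xe5
[3] flags=0011 → (cmp)
[4] flags=0011 GE?F → skip
[5] flags=0011 LE?T → r1=0xff
[6] flags=1010 → (cmp)
[7] flags=1010 EQ?F → skip
[8] flags=1010 HI?T → r3=0x34
[9] flags=1010 LS?F → skip

VAL = 0xff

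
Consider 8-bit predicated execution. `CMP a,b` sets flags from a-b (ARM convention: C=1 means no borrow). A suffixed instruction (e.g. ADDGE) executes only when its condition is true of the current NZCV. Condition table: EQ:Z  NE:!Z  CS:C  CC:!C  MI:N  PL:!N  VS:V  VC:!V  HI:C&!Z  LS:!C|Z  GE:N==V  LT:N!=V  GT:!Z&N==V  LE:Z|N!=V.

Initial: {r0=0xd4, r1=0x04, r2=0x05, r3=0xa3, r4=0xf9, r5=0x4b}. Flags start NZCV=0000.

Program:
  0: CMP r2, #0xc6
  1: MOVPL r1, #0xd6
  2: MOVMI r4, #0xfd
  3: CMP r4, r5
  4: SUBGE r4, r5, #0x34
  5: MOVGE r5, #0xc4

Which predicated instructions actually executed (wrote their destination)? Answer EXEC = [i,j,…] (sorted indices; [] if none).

[0] flags=0000 → (cmp)
[1] flags=0000 PL?T → r1=0xd6
[2] flags=0000 MI?F → skip
[3] flags=1010 → (cmp)
[4] flags=1010 GE?F → skip
[5] flags=1010 GE?F → skip

EXEC = [1]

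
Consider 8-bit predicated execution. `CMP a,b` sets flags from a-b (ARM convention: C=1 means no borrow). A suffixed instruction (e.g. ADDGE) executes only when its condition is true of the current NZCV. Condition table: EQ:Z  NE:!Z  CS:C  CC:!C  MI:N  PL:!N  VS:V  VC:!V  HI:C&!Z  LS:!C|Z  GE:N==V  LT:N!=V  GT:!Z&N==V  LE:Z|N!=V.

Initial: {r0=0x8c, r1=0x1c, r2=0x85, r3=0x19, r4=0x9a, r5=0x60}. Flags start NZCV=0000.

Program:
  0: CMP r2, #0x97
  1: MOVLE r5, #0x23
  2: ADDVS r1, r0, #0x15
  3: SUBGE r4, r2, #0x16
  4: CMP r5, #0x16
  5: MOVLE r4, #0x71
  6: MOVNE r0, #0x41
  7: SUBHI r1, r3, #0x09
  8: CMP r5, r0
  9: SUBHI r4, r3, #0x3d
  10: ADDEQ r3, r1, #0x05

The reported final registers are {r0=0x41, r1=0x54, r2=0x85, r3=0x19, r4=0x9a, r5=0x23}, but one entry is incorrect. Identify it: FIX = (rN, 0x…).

FIX = (r1, 0x10)

0: ✓ CMP  NZCV=1000
1: ✓ MOVLE  r5←0x23
2: · ADDVS
3: · SUBGE
4: ✓ CMP  NZCV=0010
5: · MOVLE
6: ✓ MOVNE  r0←0x41
7: ✓ SUBHI  r1←0x10
8: ✓ CMP  NZCV=1000
9: · SUBHI
10: · ADDEQ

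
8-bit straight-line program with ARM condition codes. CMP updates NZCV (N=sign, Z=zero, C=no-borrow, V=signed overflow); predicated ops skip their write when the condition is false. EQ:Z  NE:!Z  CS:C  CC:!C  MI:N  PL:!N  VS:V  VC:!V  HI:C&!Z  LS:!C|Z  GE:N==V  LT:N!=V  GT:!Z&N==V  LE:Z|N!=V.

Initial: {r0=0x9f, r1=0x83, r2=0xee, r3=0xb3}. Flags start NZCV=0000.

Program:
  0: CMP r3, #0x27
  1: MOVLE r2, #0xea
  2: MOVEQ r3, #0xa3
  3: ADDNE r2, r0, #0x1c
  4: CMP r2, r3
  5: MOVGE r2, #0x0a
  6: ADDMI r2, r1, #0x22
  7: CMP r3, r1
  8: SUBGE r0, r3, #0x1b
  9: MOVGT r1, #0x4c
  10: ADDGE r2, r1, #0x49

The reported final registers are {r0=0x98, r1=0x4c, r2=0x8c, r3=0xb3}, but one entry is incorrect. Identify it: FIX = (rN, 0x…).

FIX = (r2, 0x95)

0: ✓ CMP  NZCV=1010
1: ✓ MOVLE  r2←0xea
2: · MOVEQ
3: ✓ ADDNE  r2←0xbb
4: ✓ CMP  NZCV=0010
5: ✓ MOVGE  r2←0x0a
6: · ADDMI
7: ✓ CMP  NZCV=0010
8: ✓ SUBGE  r0←0x98
9: ✓ MOVGT  r1←0x4c
10: ✓ ADDGE  r2←0x95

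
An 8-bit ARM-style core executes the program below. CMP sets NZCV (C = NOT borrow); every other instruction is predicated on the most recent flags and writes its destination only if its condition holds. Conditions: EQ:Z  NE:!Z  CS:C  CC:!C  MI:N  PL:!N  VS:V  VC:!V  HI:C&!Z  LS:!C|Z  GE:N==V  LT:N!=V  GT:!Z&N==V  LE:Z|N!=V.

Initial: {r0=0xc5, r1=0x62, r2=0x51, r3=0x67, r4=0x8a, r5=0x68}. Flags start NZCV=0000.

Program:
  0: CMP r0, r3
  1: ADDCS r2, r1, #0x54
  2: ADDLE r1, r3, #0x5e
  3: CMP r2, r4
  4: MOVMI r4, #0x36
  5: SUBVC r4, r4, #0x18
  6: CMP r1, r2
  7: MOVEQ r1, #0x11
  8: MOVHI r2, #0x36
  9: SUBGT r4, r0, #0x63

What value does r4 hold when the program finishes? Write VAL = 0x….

VAL = 0x62

[0] flags=0011 → (cmp)
[1] flags=0011 CS?T → r2=0xb6
[2] flags=0011 LE?T → r1=0xc5
[3] flags=0010 → (cmp)
[4] flags=0010 MI?F → skip
[5] flags=0010 VC?T → r4=0x72
[6] flags=0010 → (cmp)
[7] flags=0010 EQ?F → skip
[8] flags=0010 HI?T → r2=0x36
[9] flags=0010 GT?T → r4=0x62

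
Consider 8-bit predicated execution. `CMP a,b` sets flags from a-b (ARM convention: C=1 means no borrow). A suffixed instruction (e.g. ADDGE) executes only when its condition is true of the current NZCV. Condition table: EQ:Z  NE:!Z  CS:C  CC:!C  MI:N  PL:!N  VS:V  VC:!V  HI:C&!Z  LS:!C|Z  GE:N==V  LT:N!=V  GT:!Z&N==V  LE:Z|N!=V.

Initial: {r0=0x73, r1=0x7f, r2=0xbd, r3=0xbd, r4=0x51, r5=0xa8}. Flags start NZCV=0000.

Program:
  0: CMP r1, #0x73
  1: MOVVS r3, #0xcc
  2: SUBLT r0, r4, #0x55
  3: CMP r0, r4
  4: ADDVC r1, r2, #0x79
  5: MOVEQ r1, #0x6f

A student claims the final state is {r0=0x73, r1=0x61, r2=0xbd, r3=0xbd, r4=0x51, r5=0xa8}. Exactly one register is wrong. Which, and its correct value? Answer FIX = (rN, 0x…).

FIX = (r1, 0x36)

0: ✓ CMP  NZCV=0010
1: · MOVVS
2: · SUBLT
3: ✓ CMP  NZCV=0010
4: ✓ ADDVC  r1←0x36
5: · MOVEQ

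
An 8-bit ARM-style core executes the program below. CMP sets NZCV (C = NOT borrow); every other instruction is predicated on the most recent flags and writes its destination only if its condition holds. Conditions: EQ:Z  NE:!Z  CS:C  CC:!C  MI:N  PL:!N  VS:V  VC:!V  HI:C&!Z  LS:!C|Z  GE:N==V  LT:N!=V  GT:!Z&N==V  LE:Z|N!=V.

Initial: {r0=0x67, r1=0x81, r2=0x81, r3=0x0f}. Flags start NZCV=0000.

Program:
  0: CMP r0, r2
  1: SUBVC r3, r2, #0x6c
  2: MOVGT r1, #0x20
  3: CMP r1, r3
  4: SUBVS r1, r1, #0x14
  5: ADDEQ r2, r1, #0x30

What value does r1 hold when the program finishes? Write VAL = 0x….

VAL = 0x20

0: ✓ CMP  NZCV=1001
1: · SUBVC
2: ✓ MOVGT  r1←0x20
3: ✓ CMP  NZCV=0010
4: · SUBVS
5: · ADDEQ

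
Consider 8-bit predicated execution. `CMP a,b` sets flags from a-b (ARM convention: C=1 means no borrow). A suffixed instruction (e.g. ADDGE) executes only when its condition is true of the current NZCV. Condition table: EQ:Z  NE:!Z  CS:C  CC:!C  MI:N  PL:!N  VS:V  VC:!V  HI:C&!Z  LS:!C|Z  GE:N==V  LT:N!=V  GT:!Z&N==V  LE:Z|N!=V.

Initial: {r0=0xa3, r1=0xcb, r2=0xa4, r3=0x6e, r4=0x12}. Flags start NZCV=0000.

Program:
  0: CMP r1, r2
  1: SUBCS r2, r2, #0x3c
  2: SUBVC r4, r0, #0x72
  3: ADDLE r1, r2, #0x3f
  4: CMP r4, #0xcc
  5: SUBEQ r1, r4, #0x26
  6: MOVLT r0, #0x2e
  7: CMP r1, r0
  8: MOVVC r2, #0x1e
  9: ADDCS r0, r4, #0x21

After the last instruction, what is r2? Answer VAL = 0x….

0: ✓ CMP  NZCV=0010
1: ✓ SUBCS  r2←0x68
2: ✓ SUBVC  r4←0x31
3: · ADDLE
4: ✓ CMP  NZCV=0000
5: · SUBEQ
6: · MOVLT
7: ✓ CMP  NZCV=0010
8: ✓ MOVVC  r2←0x1e
9: ✓ ADDCS  r0←0x52

VAL = 0x1e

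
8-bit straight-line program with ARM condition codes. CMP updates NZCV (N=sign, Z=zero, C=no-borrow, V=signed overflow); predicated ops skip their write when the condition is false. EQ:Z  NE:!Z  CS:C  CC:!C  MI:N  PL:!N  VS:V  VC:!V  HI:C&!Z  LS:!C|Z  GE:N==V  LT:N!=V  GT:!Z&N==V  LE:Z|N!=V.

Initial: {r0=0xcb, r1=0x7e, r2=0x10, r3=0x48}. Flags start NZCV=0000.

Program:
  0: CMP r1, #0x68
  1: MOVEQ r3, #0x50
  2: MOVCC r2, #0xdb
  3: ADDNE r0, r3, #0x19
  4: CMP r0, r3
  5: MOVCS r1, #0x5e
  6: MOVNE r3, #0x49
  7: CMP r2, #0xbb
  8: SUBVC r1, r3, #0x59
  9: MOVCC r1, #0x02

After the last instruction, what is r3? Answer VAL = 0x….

VAL = 0x49

0: ✓ CMP  NZCV=0010
1: · MOVEQ
2: · MOVCC
3: ✓ ADDNE  r0←0x61
4: ✓ CMP  NZCV=0010
5: ✓ MOVCS  r1←0x5e
6: ✓ MOVNE  r3←0x49
7: ✓ CMP  NZCV=0000
8: ✓ SUBVC  r1←0xf0
9: ✓ MOVCC  r1←0x02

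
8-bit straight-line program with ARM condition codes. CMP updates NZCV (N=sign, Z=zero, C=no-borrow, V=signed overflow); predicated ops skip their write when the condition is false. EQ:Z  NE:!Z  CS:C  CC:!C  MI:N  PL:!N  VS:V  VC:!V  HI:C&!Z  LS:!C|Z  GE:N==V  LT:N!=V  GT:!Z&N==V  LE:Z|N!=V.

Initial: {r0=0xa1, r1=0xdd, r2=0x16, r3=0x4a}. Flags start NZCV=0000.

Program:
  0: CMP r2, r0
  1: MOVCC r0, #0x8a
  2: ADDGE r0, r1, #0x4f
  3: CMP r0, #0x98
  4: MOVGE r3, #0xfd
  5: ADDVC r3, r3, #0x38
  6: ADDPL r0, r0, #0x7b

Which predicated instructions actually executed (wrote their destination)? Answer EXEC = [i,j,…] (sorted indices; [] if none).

[0] flags=0000 → (cmp)
[1] flags=0000 CC?T → r0=0x8a
[2] flags=0000 GE?T → r0=0x2c
[3] flags=1001 → (cmp)
[4] flags=1001 GE?T → r3=0xfd
[5] flags=1001 VC?F → skip
[6] flags=1001 PL?F → skip

EXEC = [1,2,4]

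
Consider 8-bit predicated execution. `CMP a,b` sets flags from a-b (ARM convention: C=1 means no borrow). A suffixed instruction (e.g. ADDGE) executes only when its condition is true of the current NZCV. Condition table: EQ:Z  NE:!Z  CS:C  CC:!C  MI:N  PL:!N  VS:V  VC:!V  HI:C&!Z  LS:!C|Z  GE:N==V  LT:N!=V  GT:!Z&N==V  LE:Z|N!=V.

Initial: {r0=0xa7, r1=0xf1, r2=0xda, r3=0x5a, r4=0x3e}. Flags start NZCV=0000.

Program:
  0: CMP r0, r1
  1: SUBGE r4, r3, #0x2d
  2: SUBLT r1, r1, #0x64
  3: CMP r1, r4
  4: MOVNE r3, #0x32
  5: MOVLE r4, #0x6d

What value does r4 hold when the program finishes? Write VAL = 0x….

[0] flags=1000 → (cmp)
[1] flags=1000 GE?F → skip
[2] flags=1000 LT?T → r1=0x8d
[3] flags=0011 → (cmp)
[4] flags=0011 NE?T → r3=0x32
[5] flags=0011 LE?T → r4=0x6d

VAL = 0x6d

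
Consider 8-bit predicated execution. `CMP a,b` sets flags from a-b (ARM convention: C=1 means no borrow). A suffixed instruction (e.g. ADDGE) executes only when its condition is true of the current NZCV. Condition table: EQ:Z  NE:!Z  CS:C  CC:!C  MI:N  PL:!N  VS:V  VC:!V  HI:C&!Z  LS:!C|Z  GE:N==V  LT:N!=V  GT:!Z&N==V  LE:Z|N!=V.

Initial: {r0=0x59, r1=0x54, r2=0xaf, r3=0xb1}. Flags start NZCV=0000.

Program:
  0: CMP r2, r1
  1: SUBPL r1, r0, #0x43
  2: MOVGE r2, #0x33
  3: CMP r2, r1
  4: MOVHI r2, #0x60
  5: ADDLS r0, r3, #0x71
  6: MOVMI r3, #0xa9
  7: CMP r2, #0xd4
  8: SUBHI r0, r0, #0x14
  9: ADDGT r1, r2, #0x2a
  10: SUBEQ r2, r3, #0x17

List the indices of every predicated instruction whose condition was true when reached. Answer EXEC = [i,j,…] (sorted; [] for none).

EXEC = [1,4,6,9]

0: ✓ CMP  NZCV=0011
1: ✓ SUBPL  r1←0x16
2: · MOVGE
3: ✓ CMP  NZCV=1010
4: ✓ MOVHI  r2←0x60
5: · ADDLS
6: ✓ MOVMI  r3←0xa9
7: ✓ CMP  NZCV=1001
8: · SUBHI
9: ✓ ADDGT  r1←0x8a
10: · SUBEQ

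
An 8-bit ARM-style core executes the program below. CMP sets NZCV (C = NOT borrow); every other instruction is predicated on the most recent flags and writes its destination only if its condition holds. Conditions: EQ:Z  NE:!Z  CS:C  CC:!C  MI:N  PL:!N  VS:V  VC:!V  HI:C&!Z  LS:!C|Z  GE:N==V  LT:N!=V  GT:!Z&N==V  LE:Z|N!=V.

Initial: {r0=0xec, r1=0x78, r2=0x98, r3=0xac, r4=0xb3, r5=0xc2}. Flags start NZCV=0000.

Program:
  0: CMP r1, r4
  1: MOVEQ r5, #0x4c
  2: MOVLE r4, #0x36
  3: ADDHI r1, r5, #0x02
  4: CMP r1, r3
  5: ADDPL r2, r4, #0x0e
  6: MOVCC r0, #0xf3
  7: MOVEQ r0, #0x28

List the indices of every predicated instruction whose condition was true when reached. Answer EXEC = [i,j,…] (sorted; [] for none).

0: ✓ CMP  NZCV=1001
1: · MOVEQ
2: · MOVLE
3: · ADDHI
4: ✓ CMP  NZCV=1001
5: · ADDPL
6: ✓ MOVCC  r0←0xf3
7: · MOVEQ

EXEC = [6]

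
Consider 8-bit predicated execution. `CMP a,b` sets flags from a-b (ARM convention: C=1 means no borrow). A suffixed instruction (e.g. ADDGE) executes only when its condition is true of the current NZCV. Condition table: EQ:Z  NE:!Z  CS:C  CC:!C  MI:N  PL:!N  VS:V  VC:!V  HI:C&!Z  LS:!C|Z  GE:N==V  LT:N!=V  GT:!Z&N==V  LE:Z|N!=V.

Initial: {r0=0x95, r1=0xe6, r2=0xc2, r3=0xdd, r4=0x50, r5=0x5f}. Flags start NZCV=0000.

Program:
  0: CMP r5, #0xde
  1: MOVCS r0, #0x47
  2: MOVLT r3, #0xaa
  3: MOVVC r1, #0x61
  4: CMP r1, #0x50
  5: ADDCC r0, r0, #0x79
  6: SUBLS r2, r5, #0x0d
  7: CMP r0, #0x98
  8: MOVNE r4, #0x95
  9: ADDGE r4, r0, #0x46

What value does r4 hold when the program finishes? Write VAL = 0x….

VAL = 0x95

[0] flags=1001 → (cmp)
[1] flags=1001 CS?F → skip
[2] flags=1001 LT?F → skip
[3] flags=1001 VC?F → skip
[4] flags=1010 → (cmp)
[5] flags=1010 CC?F → skip
[6] flags=1010 LS?F → skip
[7] flags=1000 → (cmp)
[8] flags=1000 NE?T → r4=0x95
[9] flags=1000 GE?F → skip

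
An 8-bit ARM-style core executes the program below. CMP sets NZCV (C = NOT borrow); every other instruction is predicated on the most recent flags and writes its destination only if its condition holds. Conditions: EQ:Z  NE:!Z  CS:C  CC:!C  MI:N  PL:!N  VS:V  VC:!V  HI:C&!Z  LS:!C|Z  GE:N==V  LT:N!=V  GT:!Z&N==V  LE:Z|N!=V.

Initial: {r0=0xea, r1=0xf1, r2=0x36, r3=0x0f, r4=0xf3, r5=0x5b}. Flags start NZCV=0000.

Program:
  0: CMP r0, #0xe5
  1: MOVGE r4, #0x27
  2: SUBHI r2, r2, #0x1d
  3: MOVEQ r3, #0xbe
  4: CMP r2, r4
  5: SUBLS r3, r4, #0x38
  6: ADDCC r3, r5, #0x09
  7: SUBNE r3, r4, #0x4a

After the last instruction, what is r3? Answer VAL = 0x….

0: ✓ CMP  NZCV=0010
1: ✓ MOVGE  r4←0x27
2: ✓ SUBHI  r2←0x19
3: · MOVEQ
4: ✓ CMP  NZCV=1000
5: ✓ SUBLS  r3←0xef
6: ✓ ADDCC  r3←0x64
7: ✓ SUBNE  r3←0xdd

VAL = 0xdd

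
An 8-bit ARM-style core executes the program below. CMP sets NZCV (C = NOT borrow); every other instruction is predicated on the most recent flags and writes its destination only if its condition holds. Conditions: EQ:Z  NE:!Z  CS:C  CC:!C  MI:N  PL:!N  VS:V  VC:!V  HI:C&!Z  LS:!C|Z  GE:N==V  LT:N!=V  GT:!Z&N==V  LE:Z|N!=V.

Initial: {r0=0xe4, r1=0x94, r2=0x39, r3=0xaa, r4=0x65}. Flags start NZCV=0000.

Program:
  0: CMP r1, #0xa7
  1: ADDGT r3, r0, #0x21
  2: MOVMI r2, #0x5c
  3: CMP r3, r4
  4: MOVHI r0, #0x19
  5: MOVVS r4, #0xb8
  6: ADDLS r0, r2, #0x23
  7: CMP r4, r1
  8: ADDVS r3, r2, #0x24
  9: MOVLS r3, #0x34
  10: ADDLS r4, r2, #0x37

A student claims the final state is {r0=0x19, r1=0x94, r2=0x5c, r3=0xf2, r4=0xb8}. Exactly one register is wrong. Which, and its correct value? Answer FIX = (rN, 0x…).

FIX = (r3, 0xaa)

[0] flags=1000 → (cmp)
[1] flags=1000 GT?F → skip
[2] flags=1000 MI?T → r2=0x5c
[3] flags=0011 → (cmp)
[4] flags=0011 HI?T → r0=0x19
[5] flags=0011 VS?T → r4=0xb8
[6] flags=0011 LS?F → skip
[7] flags=0010 → (cmp)
[8] flags=0010 VS?F → skip
[9] flags=0010 LS?F → skip
[10] flags=0010 LS?F → skip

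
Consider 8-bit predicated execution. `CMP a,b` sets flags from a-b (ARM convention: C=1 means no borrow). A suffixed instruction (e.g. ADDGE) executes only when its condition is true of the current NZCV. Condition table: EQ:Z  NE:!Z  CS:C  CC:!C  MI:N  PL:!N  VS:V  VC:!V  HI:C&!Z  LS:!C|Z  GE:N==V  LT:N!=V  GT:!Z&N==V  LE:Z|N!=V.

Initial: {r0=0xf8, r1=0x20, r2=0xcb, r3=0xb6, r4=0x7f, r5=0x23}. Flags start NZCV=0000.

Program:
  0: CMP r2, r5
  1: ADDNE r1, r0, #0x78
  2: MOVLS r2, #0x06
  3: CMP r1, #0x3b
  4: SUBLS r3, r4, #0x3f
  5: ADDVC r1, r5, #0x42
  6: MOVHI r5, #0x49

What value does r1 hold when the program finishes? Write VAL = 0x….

[0] flags=1010 → (cmp)
[1] flags=1010 NE?T → r1=0x70
[2] flags=1010 LS?F → skip
[3] flags=0010 → (cmp)
[4] flags=0010 LS?F → skip
[5] flags=0010 VC?T → r1=0x65
[6] flags=0010 HI?T → r5=0x49

VAL = 0x65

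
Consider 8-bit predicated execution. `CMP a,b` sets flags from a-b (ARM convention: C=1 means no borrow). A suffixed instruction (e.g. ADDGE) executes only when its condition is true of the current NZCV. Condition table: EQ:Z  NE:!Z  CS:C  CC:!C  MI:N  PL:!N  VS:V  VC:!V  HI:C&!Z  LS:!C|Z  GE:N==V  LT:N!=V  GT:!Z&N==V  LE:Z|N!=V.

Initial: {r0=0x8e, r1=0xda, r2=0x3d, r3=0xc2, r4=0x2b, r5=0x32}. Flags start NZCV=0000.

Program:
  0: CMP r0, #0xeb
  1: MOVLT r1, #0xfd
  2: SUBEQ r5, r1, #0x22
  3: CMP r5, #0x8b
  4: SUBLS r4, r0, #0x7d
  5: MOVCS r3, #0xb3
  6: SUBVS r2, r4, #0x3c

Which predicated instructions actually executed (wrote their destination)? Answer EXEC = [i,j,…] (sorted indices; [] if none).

[0] flags=1000 → (cmp)
[1] flags=1000 LT?T → r1=0xfd
[2] flags=1000 EQ?F → skip
[3] flags=1001 → (cmp)
[4] flags=1001 LS?T → r4=0x11
[5] flags=1001 CS?F → skip
[6] flags=1001 VS?T → r2=0xd5

EXEC = [1,4,6]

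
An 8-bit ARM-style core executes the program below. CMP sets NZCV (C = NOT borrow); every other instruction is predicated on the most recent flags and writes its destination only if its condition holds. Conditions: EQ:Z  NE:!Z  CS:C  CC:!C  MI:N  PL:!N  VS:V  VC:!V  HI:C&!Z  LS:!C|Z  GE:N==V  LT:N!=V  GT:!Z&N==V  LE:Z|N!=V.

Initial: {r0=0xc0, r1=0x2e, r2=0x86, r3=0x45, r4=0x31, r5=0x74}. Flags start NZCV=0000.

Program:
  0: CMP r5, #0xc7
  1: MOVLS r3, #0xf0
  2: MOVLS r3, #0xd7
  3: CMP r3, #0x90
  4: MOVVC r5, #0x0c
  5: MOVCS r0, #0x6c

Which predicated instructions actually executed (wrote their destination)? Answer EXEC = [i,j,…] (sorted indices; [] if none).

[0] flags=1001 → (cmp)
[1] flags=1001 LS?T → r3=0xf0
[2] flags=1001 LS?T → r3=0xd7
[3] flags=0010 → (cmp)
[4] flags=0010 VC?T → r5=0x0c
[5] flags=0010 CS?T → r0=0x6c

EXEC = [1,2,4,5]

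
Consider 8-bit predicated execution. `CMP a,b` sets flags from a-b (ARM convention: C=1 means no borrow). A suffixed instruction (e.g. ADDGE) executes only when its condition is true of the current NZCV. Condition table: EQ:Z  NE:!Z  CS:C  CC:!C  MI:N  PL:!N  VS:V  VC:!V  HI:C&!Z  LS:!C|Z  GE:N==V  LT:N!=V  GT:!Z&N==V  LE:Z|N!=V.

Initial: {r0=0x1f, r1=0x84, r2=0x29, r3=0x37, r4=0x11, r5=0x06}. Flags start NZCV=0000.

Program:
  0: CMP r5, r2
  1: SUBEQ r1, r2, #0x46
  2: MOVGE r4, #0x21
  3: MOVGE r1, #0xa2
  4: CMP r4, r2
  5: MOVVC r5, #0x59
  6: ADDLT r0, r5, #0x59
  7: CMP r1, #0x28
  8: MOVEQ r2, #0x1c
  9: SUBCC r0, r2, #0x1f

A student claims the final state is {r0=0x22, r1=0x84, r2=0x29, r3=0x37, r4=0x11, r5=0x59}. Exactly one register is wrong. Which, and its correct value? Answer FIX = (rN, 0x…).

FIX = (r0, 0xb2)

[0] flags=1000 → (cmp)
[1] flags=1000 EQ?F → skip
[2] flags=1000 GE?F → skip
[3] flags=1000 GE?F → skip
[4] flags=1000 → (cmp)
[5] flags=1000 VC?T → r5=0x59
[6] flags=1000 LT?T → r0=0xb2
[7] flags=0011 → (cmp)
[8] flags=0011 EQ?F → skip
[9] flags=0011 CC?F → skip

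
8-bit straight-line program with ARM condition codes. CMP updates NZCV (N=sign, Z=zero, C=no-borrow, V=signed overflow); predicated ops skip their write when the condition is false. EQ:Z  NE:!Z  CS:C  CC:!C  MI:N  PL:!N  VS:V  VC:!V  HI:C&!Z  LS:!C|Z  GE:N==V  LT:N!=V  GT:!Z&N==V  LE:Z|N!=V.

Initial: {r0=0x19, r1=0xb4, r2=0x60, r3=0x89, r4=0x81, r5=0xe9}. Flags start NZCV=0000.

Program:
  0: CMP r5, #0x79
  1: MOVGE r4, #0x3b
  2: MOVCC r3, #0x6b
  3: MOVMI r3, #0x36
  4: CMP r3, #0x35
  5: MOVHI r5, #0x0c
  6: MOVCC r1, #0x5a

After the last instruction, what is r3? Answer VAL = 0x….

VAL = 0x89

[0] flags=0011 → (cmp)
[1] flags=0011 GE?F → skip
[2] flags=0011 CC?F → skip
[3] flags=0011 MI?F → skip
[4] flags=0011 → (cmp)
[5] flags=0011 HI?T → r5=0x0c
[6] flags=0011 CC?F → skip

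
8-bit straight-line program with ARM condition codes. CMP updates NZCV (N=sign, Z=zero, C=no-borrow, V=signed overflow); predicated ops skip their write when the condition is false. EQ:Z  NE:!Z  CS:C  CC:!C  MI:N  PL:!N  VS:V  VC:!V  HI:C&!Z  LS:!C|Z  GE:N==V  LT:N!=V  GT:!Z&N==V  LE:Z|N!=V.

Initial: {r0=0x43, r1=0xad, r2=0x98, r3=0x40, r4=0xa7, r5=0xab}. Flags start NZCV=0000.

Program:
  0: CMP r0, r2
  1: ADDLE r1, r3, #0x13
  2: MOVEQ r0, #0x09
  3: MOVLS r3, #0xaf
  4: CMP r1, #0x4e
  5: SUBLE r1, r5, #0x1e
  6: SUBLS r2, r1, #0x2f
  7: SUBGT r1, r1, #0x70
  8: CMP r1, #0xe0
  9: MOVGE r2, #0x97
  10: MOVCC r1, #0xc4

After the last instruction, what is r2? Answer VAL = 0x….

VAL = 0x98

[0] flags=1001 → (cmp)
[1] flags=1001 LE?F → skip
[2] flags=1001 EQ?F → skip
[3] flags=1001 LS?T → r3=0xaf
[4] flags=0011 → (cmp)
[5] flags=0011 LE?T → r1=0x8d
[6] flags=0011 LS?F → skip
[7] flags=0011 GT?F → skip
[8] flags=1000 → (cmp)
[9] flags=1000 GE?F → skip
[10] flags=1000 CC?T → r1=0xc4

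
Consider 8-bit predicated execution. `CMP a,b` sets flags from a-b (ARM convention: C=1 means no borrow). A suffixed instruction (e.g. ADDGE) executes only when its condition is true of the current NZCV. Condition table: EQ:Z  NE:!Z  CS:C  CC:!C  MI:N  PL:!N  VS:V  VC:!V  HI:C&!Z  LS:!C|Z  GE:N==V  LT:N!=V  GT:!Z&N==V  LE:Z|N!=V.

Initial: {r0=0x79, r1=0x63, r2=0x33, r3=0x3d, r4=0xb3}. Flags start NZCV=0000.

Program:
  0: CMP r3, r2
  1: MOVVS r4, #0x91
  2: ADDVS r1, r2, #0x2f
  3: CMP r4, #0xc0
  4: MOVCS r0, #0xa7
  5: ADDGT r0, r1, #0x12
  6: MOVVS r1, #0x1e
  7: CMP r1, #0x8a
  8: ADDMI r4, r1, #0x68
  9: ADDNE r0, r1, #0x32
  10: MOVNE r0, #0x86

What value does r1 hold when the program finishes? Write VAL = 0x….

VAL = 0x63

0: ✓ CMP  NZCV=0010
1: · MOVVS
2: · ADDVS
3: ✓ CMP  NZCV=1000
4: · MOVCS
5: · ADDGT
6: · MOVVS
7: ✓ CMP  NZCV=1001
8: ✓ ADDMI  r4←0xcb
9: ✓ ADDNE  r0←0x95
10: ✓ MOVNE  r0←0x86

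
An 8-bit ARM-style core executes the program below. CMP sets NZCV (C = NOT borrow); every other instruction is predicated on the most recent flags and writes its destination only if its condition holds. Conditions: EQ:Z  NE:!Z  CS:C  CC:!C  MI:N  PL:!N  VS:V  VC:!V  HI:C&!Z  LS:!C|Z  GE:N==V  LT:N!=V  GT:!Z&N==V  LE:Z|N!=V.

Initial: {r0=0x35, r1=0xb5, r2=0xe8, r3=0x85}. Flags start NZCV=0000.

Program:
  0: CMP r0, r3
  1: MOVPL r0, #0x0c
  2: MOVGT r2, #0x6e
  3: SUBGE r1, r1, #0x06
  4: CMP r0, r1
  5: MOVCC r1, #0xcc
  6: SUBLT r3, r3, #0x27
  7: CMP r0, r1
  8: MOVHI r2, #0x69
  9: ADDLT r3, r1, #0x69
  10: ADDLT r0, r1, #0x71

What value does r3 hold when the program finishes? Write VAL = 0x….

0: ✓ CMP  NZCV=1001
1: · MOVPL
2: ✓ MOVGT  r2←0x6e
3: ✓ SUBGE  r1←0xaf
4: ✓ CMP  NZCV=1001
5: ✓ MOVCC  r1←0xcc
6: · SUBLT
7: ✓ CMP  NZCV=0000
8: · MOVHI
9: · ADDLT
10: · ADDLT

VAL = 0x85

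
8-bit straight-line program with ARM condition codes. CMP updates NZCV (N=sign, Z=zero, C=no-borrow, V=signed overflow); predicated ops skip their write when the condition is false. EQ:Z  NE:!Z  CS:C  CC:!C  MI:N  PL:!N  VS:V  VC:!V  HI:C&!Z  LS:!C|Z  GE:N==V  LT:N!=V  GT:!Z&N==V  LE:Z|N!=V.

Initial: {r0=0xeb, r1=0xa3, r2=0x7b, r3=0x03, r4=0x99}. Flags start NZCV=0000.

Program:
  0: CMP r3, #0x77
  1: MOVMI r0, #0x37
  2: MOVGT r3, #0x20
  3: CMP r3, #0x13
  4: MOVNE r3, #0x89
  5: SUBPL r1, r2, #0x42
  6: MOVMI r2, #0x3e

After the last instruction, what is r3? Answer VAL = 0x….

VAL = 0x89

[0] flags=1000 → (cmp)
[1] flags=1000 MI?T → r0=0x37
[2] flags=1000 GT?F → skip
[3] flags=1000 → (cmp)
[4] flags=1000 NE?T → r3=0x89
[5] flags=1000 PL?F → skip
[6] flags=1000 MI?T → r2=0x3e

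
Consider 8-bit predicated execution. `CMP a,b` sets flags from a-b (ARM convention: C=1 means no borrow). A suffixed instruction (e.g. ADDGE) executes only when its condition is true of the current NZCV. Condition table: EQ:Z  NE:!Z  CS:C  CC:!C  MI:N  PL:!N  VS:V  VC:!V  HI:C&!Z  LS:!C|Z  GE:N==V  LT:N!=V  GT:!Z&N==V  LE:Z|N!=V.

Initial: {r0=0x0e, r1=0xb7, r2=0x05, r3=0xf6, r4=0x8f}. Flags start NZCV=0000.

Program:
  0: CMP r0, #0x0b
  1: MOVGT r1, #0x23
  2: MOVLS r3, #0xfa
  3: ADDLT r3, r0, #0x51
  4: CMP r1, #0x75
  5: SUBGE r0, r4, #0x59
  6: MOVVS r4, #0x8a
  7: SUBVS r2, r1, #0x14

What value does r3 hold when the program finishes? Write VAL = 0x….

[0] flags=0010 → (cmp)
[1] flags=0010 GT?T → r1=0x23
[2] flags=0010 LS?F → skip
[3] flags=0010 LT?F → skip
[4] flags=1000 → (cmp)
[5] flags=1000 GE?F → skip
[6] flags=1000 VS?F → skip
[7] flags=1000 VS?F → skip

VAL = 0xf6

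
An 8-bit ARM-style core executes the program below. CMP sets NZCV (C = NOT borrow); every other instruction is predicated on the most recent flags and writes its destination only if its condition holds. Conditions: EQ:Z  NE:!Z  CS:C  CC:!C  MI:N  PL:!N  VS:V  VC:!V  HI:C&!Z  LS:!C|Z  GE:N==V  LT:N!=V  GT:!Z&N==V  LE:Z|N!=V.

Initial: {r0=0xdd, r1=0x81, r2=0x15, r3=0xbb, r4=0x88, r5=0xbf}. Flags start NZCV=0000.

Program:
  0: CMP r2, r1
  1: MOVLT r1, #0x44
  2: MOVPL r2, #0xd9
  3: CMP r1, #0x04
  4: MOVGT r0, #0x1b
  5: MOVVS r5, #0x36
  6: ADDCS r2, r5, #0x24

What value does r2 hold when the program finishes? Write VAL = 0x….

VAL = 0x5a

[0] flags=1001 → (cmp)
[1] flags=1001 LT?F → skip
[2] flags=1001 PL?F → skip
[3] flags=0011 → (cmp)
[4] flags=0011 GT?F → skip
[5] flags=0011 VS?T → r5=0x36
[6] flags=0011 CS?T → r2=0x5a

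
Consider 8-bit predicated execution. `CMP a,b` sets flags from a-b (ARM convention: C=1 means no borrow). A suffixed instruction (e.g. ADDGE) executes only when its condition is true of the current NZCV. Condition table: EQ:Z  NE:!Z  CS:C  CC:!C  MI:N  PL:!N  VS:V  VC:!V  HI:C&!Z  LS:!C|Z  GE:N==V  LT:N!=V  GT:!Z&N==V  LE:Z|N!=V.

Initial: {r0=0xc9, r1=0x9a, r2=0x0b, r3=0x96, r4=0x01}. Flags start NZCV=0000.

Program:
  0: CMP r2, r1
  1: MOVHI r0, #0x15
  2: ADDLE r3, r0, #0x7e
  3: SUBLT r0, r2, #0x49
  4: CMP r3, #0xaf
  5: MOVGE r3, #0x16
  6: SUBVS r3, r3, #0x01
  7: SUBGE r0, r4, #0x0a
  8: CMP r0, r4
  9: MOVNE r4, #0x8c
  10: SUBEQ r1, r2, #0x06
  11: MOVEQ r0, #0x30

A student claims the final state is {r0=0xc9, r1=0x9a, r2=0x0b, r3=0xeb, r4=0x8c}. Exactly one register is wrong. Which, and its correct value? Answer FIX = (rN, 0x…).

FIX = (r3, 0x96)

[0] flags=0000 → (cmp)
[1] flags=0000 HI?F → skip
[2] flags=0000 LE?F → skip
[3] flags=0000 LT?F → skip
[4] flags=1000 → (cmp)
[5] flags=1000 GE?F → skip
[6] flags=1000 VS?F → skip
[7] flags=1000 GE?F → skip
[8] flags=1010 → (cmp)
[9] flags=1010 NE?T → r4=0x8c
[10] flags=1010 EQ?F → skip
[11] flags=1010 EQ?F → skip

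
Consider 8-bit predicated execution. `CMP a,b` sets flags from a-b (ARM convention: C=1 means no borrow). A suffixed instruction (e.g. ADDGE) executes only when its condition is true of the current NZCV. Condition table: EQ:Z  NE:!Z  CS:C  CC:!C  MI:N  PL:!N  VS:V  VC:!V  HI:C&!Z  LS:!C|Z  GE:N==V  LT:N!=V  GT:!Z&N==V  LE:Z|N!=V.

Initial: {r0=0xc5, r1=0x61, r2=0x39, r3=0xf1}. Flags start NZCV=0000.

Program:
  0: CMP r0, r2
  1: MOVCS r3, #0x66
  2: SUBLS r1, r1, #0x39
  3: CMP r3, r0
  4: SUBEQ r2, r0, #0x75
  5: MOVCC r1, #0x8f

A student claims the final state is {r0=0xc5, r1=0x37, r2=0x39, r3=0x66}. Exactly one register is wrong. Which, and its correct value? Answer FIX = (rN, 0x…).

FIX = (r1, 0x8f)

0: ✓ CMP  NZCV=1010
1: ✓ MOVCS  r3←0x66
2: · SUBLS
3: ✓ CMP  NZCV=1001
4: · SUBEQ
5: ✓ MOVCC  r1←0x8f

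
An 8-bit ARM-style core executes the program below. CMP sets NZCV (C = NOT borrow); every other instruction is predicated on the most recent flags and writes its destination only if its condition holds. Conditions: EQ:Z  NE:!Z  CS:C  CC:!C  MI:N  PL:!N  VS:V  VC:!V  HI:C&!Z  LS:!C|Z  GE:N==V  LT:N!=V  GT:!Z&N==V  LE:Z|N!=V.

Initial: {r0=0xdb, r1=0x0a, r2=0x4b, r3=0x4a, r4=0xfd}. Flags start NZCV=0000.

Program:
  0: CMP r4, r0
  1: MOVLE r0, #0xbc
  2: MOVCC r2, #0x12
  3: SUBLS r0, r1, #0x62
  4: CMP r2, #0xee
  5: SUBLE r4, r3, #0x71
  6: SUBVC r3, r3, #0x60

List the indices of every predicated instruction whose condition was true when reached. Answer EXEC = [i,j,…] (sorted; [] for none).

EXEC = [6]

0: ✓ CMP  NZCV=0010
1: · MOVLE
2: · MOVCC
3: · SUBLS
4: ✓ CMP  NZCV=0000
5: · SUBLE
6: ✓ SUBVC  r3←0xea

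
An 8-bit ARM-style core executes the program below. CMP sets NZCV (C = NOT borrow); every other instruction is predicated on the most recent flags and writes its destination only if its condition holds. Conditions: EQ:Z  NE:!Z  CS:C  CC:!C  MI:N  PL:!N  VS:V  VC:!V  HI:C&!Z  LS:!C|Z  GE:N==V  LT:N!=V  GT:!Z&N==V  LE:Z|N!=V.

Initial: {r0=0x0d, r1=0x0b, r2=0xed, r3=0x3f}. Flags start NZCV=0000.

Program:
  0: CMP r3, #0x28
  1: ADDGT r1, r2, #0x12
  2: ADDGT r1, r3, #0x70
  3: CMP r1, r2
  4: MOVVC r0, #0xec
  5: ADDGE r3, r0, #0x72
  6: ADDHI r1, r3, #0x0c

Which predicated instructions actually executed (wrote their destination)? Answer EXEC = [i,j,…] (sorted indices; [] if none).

EXEC = [1,2,4]

[0] flags=0010 → (cmp)
[1] flags=0010 GT?T → r1=0xff
[2] flags=0010 GT?T → r1=0xaf
[3] flags=1000 → (cmp)
[4] flags=1000 VC?T → r0=0xec
[5] flags=1000 GE?F → skip
[6] flags=1000 HI?F → skip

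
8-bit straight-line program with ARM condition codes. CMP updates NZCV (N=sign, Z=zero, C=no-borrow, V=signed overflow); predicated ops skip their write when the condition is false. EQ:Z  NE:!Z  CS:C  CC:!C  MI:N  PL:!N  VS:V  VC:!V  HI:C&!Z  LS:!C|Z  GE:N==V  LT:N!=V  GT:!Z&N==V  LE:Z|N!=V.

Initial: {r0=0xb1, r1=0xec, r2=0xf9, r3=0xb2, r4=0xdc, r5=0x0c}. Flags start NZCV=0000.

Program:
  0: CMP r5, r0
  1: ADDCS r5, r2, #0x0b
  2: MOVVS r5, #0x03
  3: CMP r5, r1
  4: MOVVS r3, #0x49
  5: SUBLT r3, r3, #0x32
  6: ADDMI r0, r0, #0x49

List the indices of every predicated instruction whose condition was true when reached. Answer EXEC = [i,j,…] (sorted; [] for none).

[0] flags=0000 → (cmp)
[1] flags=0000 CS?F → skip
[2] flags=0000 VS?F → skip
[3] flags=0000 → (cmp)
[4] flags=0000 VS?F → skip
[5] flags=0000 LT?F → skip
[6] flags=0000 MI?F → skip

EXEC = []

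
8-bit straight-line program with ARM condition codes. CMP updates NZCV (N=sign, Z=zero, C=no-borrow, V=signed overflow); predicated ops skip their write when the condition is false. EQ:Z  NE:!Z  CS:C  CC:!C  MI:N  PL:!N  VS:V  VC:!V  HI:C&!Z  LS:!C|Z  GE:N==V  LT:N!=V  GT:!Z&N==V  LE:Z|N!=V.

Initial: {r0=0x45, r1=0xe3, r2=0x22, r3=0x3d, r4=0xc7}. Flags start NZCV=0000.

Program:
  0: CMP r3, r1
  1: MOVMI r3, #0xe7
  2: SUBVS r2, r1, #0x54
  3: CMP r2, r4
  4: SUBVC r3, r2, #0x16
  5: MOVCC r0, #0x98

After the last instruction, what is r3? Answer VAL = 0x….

VAL = 0x0c

0: ✓ CMP  NZCV=0000
1: · MOVMI
2: · SUBVS
3: ✓ CMP  NZCV=0000
4: ✓ SUBVC  r3←0x0c
5: ✓ MOVCC  r0←0x98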